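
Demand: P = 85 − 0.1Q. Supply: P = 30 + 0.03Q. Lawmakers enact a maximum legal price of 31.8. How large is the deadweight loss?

8568.62

Competitive equilibrium: 85 − 0.1Q = 30 + 0.03Q → Q* = 423.07692, P* = 42.69231.
At the ceiling P = 31.8, quantity supplied = (31.8 − 30)/0.03 = 60.
Willingness to pay at Q' = 60: 85 − 0.1·60 = 79.
ΔQ = 423.07692 − 60 = 363.07692; wedge = 79 − 31.8 = 47.2.
The triangle = ½ × 363.07692 × 47.2 = 8568.62.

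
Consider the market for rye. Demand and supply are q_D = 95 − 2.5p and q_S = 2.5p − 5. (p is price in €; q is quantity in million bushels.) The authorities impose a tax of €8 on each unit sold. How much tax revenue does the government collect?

€280 million

In inverse form: demand p = 38 − 0.4q, supply p = 2 + 0.4q.
Competitive equilibrium: 38 − 0.4q = 2 + 0.4q → q* = 45, p* = 20.
With the tax, the buyer price exceeds the seller price by 8: (38 − 0.4q) − (2 + 0.4q) = 8 → q' = 35.
Tax revenue = 8 × 35 = €280 million.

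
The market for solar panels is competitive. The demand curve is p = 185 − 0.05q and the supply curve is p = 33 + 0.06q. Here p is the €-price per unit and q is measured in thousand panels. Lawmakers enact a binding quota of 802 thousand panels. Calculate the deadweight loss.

€18490.40 thousand

Competitive equilibrium: 185 − 0.05q = 33 + 0.06q → q* = 1381.8182, p* = 115.9091.
At q = 802: demand price = 185 − 0.05·802 = 144.9; supply price = 33 + 0.06·802 = 81.12.
Δq = 1381.8182 − 802 = 579.8182; wedge = 144.9 − 81.12 = 63.78.
The triangle = ½ × 579.8182 × 63.78 = €18490.40 thousand.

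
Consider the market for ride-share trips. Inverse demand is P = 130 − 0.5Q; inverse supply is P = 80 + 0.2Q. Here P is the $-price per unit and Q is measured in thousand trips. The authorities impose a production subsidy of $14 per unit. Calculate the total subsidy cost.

$1280 thousand

Competitive equilibrium: 130 − 0.5Q = 80 + 0.2Q → Q* = 71.4286, P* = 94.2857.
The subsidy lowers effective supply by 14: P = 66 + 0.2Q.
New quantity: 130 − 0.5Q = 66 + 0.2Q → Q' = 91.4286.
Total subsidy cost = 14 × 91.4286 = $1280 thousand.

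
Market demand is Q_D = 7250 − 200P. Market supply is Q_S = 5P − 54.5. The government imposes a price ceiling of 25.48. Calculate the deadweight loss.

264.08

In inverse form: demand P = 36.25 − 0.005Q, supply P = 10.9 + 0.2Q.
Competitive equilibrium: 36.25 − 0.005Q = 10.9 + 0.2Q → Q* = 123.6585, P* = 35.6317.
At the ceiling P = 25.48, quantity supplied = (25.48 − 10.9)/0.2 = 72.9.
Willingness to pay at Q' = 72.9: 36.25 − 0.005·72.9 = 35.8855.
ΔQ = 123.6585 − 72.9 = 50.7585; wedge = 35.8855 − 25.48 = 10.4055.
The triangle = ½ × 50.7585 × 10.4055 = 264.08.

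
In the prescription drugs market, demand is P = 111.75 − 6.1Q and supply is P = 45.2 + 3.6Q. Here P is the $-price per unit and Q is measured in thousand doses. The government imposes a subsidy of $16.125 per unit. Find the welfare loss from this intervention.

$13.40 thousand

Competitive equilibrium: 111.75 − 6.1Q = 45.2 + 3.6Q → Q* = 6.8608, P* = 69.899.
The subsidy lowers effective supply by 16.125: P = 29.075 + 3.6Q.
New quantity: 111.75 − 6.1Q = 29.075 + 3.6Q → Q' = 8.5232.
Overproduction ΔQ = 8.5232 − 6.8608 = 1.6624; wedge = subsidy = 16.125.
Deadweight loss = ½ × 1.6624 × 16.125 = $13.40 thousand.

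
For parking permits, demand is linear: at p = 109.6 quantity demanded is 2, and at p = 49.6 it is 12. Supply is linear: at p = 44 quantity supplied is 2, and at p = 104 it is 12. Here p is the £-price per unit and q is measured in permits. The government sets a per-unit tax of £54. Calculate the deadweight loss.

£121.50

Demand slope = (49.6 − 109.6)/(12 − 2) = −6, so p = 121.6 − 6q.
Supply slope = (104 − 44)/(12 − 2) = 6, so p = 32 + 6q.
Competitive equilibrium: 121.6 − 6q = 32 + 6q → q* = 7.4667, p* = 76.8.
With the tax, the buyer price exceeds the seller price by 54: (121.6 − 6q) − (32 + 6q) = 54 → q' = 2.9667.
Δq = 7.4667 − 2.9667 = 4.5; the wedge equals the tax, 54.
Deadweight loss = ½ × 4.5 × 54 = £121.50.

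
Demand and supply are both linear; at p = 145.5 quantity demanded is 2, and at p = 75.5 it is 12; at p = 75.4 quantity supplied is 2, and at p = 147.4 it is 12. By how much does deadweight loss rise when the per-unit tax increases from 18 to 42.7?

Demand slope = (75.5 − 145.5)/(12 − 2) = −7, so p = 159.5 − 7q.
Supply slope = (147.4 − 75.4)/(12 − 2) = 7.2, so p = 61 + 7.2q.
Competitive equilibrium: 159.5 − 7q = 61 + 7.2q → q* = 6.9366, p* = 110.9437.
For a per-unit tax t: Δq = t/14.2, so DWL = ½·t·(t/14.2) = t²/28.4.
At t = 18: DWL = 11.408. At t = 42.7: DWL = 64.2.
Increase = 64.2 − 11.408 = 52.79.

52.79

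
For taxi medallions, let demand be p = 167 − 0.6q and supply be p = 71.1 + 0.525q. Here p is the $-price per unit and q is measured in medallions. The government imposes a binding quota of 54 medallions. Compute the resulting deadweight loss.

Competitive equilibrium: 167 − 0.6q = 71.1 + 0.525q → q* = 85.2444, p* = 115.8533.
At q = 54: demand price = 167 − 0.6·54 = 134.6; supply price = 71.1 + 0.525·54 = 99.45.
Δq = 85.2444 − 54 = 31.2444; wedge = 134.6 − 99.45 = 35.15.
The triangle = ½ × 31.2444 × 35.15 = $549.12.

$549.12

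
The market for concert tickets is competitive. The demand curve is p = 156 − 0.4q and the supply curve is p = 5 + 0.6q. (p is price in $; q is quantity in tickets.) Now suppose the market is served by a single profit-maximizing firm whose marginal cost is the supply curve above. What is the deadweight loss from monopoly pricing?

$930.65

Competitive equilibrium: 156 − 0.4q = 5 + 0.6q → q* = 151, p* = 95.6.
Marginal revenue: MR = 156 − 0.8q. Set MR = MC: 156 − 0.8q = 5 + 0.6q → q_m = 107.8571.
Price p_m = 156 − 0.4·107.8571 = 112.8572; MC(q_m) = 5 + 0.6·107.8571 = 69.7143.
Competitive q* = 151, so Δq = 43.1429; wedge = 112.8572 − 69.7143 = 43.1429.
Deadweight loss = ½ × 43.1429 × 43.1429 = $930.65.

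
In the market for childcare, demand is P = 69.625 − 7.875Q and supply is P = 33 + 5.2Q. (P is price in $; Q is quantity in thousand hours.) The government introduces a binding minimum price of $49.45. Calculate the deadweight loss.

$0.37 thousand

Competitive equilibrium: 69.625 − 7.875Q = 33 + 5.2Q → Q* = 2.8011, P* = 47.566.
At the floor P = 49.45, quantity demanded = (69.625 − 49.45)/7.875 = 2.5619.
Sellers' marginal cost at Q' = 2.5619: 33 + 5.2·2.5619 = 46.3219.
ΔQ = 2.8011 − 2.5619 = 0.2392; wedge = 49.45 − 46.3219 = 3.1281.
The triangle = ½ × 0.2392 × 3.1281 = $0.37 thousand.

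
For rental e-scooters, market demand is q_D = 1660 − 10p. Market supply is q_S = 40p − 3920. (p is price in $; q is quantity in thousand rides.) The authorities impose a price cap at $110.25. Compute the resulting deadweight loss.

In inverse form: demand p = 166 − 0.1q, supply p = 98 + 0.025q.
Competitive equilibrium: 166 − 0.1q = 98 + 0.025q → q* = 544, p* = 111.6.
At the ceiling p = 110.25, quantity supplied = (110.25 − 98)/0.025 = 490.
Willingness to pay at q' = 490: 166 − 0.1·490 = 117.
Δq = 544 − 490 = 54; wedge = 117 − 110.25 = 6.75.
DWL = ½ × 54 × 6.75 = $182.25 thousand.

$182.25 thousand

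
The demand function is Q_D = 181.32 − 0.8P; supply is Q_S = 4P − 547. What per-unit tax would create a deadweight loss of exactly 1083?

57

In inverse form: demand P = 226.65 − 1.25Q, supply P = 136.75 + 0.25Q.
Competitive equilibrium: 226.65 − 1.25Q = 136.75 + 0.25Q → Q* = 59.9333, P* = 151.7333.
A tax t gives ΔQ = t/1.5 and wedge t, so DWL = t²/3.
t²/3 = 1083 → t² = 3249 → t = 57.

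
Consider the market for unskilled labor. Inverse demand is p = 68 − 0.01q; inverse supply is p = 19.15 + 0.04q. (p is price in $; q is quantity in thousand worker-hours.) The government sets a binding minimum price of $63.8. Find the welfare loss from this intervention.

$7756.225 thousand

Competitive equilibrium: 68 − 0.01q = 19.15 + 0.04q → q* = 977, p* = 58.23.
At the floor p = 63.8, quantity demanded = (68 − 63.8)/0.01 = 420.
Sellers' marginal cost at q' = 420: 19.15 + 0.04·420 = 35.95.
Δq = 977 − 420 = 557; wedge = 63.8 − 35.95 = 27.85.
Deadweight loss = ½ × 557 × 27.85 = $7756.225 thousand.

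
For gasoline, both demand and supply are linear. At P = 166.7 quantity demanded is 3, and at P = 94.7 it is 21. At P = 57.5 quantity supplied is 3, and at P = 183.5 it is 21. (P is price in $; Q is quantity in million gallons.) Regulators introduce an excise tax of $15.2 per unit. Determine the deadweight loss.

$10.50 million

Demand slope = (94.7 − 166.7)/(21 − 3) = −4, so P = 178.7 − 4Q.
Supply slope = (183.5 − 57.5)/(21 − 3) = 7, so P = 36.5 + 7Q.
Competitive equilibrium: 178.7 − 4Q = 36.5 + 7Q → Q* = 12.9273, P* = 126.9909.
With the tax, the buyer price exceeds the seller price by 15.2: (178.7 − 4Q) − (36.5 + 7Q) = 15.2 → Q' = 11.5455.
ΔQ = 12.9273 − 11.5455 = 1.3818; the wedge equals the tax, 15.2.
Welfare loss = ½ × 1.3818 × 15.2 = $10.50 million.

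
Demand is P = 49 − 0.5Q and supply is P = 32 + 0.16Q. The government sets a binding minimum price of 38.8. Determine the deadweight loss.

9.47

Competitive equilibrium: 49 − 0.5Q = 32 + 0.16Q → Q* = 25.7576, P* = 36.1212.
At the floor P = 38.8, quantity demanded = (49 − 38.8)/0.5 = 20.4.
Sellers' marginal cost at Q' = 20.4: 32 + 0.16·20.4 = 35.264.
ΔQ = 25.7576 − 20.4 = 5.3576; wedge = 38.8 − 35.264 = 3.536.
Welfare loss = ½ × 5.3576 × 3.536 = 9.47.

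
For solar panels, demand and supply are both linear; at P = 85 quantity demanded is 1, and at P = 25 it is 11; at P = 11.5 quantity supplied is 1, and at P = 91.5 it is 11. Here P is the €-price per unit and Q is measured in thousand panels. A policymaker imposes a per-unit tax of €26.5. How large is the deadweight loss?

€25.08 thousand

Demand slope = (25 − 85)/(11 − 1) = −6, so P = 91 − 6Q.
Supply slope = (91.5 − 11.5)/(11 − 1) = 8, so P = 3.5 + 8Q.
Competitive equilibrium: 91 − 6Q = 3.5 + 8Q → Q* = 6.25, P* = 53.5.
With the tax, the buyer price exceeds the seller price by 26.5: (91 − 6Q) − (3.5 + 8Q) = 26.5 → Q' = 4.3571.
ΔQ = 6.25 − 4.3571 = 1.8929; the wedge equals the tax, 26.5.
The triangle = ½ × 1.8929 × 26.5 = €25.08 thousand.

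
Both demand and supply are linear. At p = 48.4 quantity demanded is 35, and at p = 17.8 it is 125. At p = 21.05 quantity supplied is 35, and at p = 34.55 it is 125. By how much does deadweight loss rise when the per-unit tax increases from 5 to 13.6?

163.22

Demand slope = (17.8 − 48.4)/(125 − 35) = −0.34, so p = 60.3 − 0.34q.
Supply slope = (34.55 − 21.05)/(125 − 35) = 0.15, so p = 15.8 + 0.15q.
Competitive equilibrium: 60.3 − 0.34q = 15.8 + 0.15q → q* = 90.8163, p* = 29.4224.
For a per-unit tax t: Δq = t/0.49, so DWL = ½·t·(t/0.49) = t²/0.98.
At t = 5: DWL = 25.5102. At t = 13.6: DWL = 188.7347.
Increase = 188.7347 − 25.5102 = 163.22.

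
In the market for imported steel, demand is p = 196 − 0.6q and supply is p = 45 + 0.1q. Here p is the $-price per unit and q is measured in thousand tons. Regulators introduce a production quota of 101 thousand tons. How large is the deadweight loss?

$4605.78 thousand

Competitive equilibrium: 196 − 0.6q = 45 + 0.1q → q* = 215.7143, p* = 66.5714.
At q = 101: demand price = 196 − 0.6·101 = 135.4; supply price = 45 + 0.1·101 = 55.1.
Δq = 215.7143 − 101 = 114.7143; wedge = 135.4 − 55.1 = 80.3.
DWL = ½ × 114.7143 × 80.3 = $4605.78 thousand.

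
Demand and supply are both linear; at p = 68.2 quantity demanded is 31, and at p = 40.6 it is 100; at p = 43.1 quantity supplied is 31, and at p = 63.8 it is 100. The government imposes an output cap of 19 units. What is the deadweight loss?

801.61

Demand slope = (40.6 − 68.2)/(100 − 31) = −0.4, so p = 80.6 − 0.4q.
Supply slope = (63.8 − 43.1)/(100 − 31) = 0.3, so p = 33.8 + 0.3q.
Competitive equilibrium: 80.6 − 0.4q = 33.8 + 0.3q → q* = 66.8571, p* = 53.8571.
At q = 19: demand price = 80.6 − 0.4·19 = 73; supply price = 33.8 + 0.3·19 = 39.5.
Δq = 66.8571 − 19 = 47.8571; wedge = 73 − 39.5 = 33.5.
Welfare loss = ½ × 47.8571 × 33.5 = 801.61.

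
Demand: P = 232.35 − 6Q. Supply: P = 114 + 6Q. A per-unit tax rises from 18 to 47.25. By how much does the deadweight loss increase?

79.52

Competitive equilibrium: 232.35 − 6Q = 114 + 6Q → Q* = 9.8625, P* = 173.175.
For a per-unit tax t: ΔQ = t/12, so DWL = ½·t·(t/12) = t²/24.
At t = 18: DWL = 13.5. At t = 47.25: DWL = 93.023.
Increase = 93.023 − 13.5 = 79.52.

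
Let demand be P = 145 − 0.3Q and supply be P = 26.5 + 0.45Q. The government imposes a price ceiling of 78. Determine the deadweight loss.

Competitive equilibrium: 145 − 0.3Q = 26.5 + 0.45Q → Q* = 158, P* = 97.6.
At the ceiling P = 78, quantity supplied = (78 − 26.5)/0.45 = 114.4444.
Willingness to pay at Q' = 114.4444: 145 − 0.3·114.4444 = 110.6667.
ΔQ = 158 − 114.4444 = 43.5556; wedge = 110.6667 − 78 = 32.6667.
Deadweight loss = ½ × 43.5556 × 32.6667 = 711.41.

711.41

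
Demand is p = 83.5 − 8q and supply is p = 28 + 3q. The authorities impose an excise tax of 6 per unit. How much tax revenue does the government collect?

27

Competitive equilibrium: 83.5 − 8q = 28 + 3q → q* = 5.0455, p* = 43.1364.
With the tax, the buyer price exceeds the seller price by 6: (83.5 − 8q) − (28 + 3q) = 6 → q' = 4.5.
Tax revenue = 6 × 4.5 = 27.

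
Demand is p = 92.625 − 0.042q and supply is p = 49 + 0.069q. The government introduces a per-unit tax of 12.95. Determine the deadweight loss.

755.42

Competitive equilibrium: 92.625 − 0.042q = 49 + 0.069q → q* = 393.018, p* = 76.1182.
With the tax, the buyer price exceeds the seller price by 12.95: (92.625 − 0.042q) − (49 + 0.069q) = 12.95 → q' = 276.3514.
Δq = 393.018 − 276.3514 = 116.6666; the wedge equals the tax, 12.95.
DWL = ½ × 116.6666 × 12.95 = 755.42.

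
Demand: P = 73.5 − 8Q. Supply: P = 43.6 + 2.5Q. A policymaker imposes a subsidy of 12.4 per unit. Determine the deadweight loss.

7.32

Competitive equilibrium: 73.5 − 8Q = 43.6 + 2.5Q → Q* = 2.8476, P* = 50.719.
The subsidy lowers effective supply by 12.4: P = 31.2 + 2.5Q.
New quantity: 73.5 − 8Q = 31.2 + 2.5Q → Q' = 4.0286.
Overproduction ΔQ = 4.0286 − 2.8476 = 1.181; wedge = subsidy = 12.4.
Deadweight loss = ½ × 1.181 × 12.4 = 7.32.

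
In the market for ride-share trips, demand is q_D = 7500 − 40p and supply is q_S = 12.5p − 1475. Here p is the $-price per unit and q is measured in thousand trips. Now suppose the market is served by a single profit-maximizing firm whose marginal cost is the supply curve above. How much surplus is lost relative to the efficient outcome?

In inverse form: demand p = 187.5 − 0.025q, supply p = 118 + 0.08q.
Competitive equilibrium: 187.5 − 0.025q = 118 + 0.08q → q* = 661.9048, p* = 170.9524.
Marginal revenue: MR = 187.5 − 0.05q. Set MR = MC: 187.5 − 0.05q = 118 + 0.08q → q_m = 534.6154.
Price p_m = 187.5 − 0.025·534.6154 = 174.1346; MC(q_m) = 118 + 0.08·534.6154 = 160.7692.
Competitive q* = 661.9048, so Δq = 127.2894; wedge = 174.1346 − 160.7692 = 13.3654.
Welfare loss = ½ × 127.2894 × 13.3654 = $850.64 thousand.

$850.64 thousand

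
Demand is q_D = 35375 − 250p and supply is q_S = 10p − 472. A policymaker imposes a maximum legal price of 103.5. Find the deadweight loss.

In inverse form: demand p = 141.5 − 0.004q, supply p = 47.2 + 0.1q.
Competitive equilibrium: 141.5 − 0.004q = 47.2 + 0.1q → q* = 906.7308, p* = 137.8731.
At the ceiling p = 103.5, quantity supplied = (103.5 − 47.2)/0.1 = 563.
Willingness to pay at q' = 563: 141.5 − 0.004·563 = 139.248.
Δq = 906.7308 − 563 = 343.7308; wedge = 139.248 − 103.5 = 35.748.
The triangle = ½ × 343.7308 × 35.748 = 6143.84.

6143.84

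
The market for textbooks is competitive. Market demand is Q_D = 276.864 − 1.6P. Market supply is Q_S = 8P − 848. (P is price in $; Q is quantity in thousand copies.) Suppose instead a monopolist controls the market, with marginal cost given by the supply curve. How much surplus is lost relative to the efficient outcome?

In inverse form: demand P = 173.04 − 0.625Q, supply P = 106 + 0.125Q.
Competitive equilibrium: 173.04 − 0.625Q = 106 + 0.125Q → Q* = 89.3867, P* = 117.1733.
Marginal revenue: MR = 173.04 − 1.25Q. Set MR = MC: 173.04 − 1.25Q = 106 + 0.125Q → Q_m = 48.7564.
Price P_m = 173.04 − 0.625·48.7564 = 142.5673; MC(Q_m) = 106 + 0.125·48.7564 = 112.0946.
Competitive Q* = 89.3867, so ΔQ = 40.6303; wedge = 142.5673 − 112.0946 = 30.4727.
DWL = ½ × 40.6303 × 30.4727 = $619.06 thousand.

$619.06 thousand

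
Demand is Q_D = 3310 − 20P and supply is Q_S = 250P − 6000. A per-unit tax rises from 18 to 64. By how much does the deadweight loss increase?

In inverse form: demand P = 165.5 − 0.05Q, supply P = 24 + 0.004Q.
Competitive equilibrium: 165.5 − 0.05Q = 24 + 0.004Q → Q* = 2620.3704, P* = 34.4815.
For a per-unit tax t: ΔQ = t/0.054, so DWL = ½·t·(t/0.054) = t²/0.108.
At t = 18: DWL = 3000. At t = 64: DWL = 37925.926.
Increase = 37925.926 − 3000 = 34925.93.

34925.93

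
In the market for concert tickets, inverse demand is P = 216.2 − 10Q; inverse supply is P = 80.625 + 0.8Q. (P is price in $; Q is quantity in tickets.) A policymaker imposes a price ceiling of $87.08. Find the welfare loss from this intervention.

Competitive equilibrium: 216.2 − 10Q = 80.625 + 0.8Q → Q* = 12.55324, P* = 90.66759.
At the ceiling P = 87.08, quantity supplied = (87.08 − 80.625)/0.8 = 8.06875.
Willingness to pay at Q' = 8.06875: 216.2 − 10·8.06875 = 135.5125.
ΔQ = 12.55324 − 8.06875 = 4.48449; wedge = 135.5125 − 87.08 = 48.4325.
DWL = ½ × 4.48449 × 48.4325 = $108.60.

$108.60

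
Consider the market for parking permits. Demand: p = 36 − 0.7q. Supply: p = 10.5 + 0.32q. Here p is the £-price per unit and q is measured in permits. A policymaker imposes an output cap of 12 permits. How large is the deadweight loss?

Competitive equilibrium: 36 − 0.7q = 10.5 + 0.32q → q* = 25, p* = 18.5.
At q = 12: demand price = 36 − 0.7·12 = 27.6; supply price = 10.5 + 0.32·12 = 14.34.
Δq = 25 − 12 = 13; wedge = 27.6 − 14.34 = 13.26.
The triangle = ½ × 13 × 13.26 = £86.19.

£86.19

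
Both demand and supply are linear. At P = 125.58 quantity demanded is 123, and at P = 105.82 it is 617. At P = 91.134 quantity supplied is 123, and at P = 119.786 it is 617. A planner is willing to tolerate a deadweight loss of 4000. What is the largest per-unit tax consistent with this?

Demand slope = (105.82 − 125.58)/(617 − 123) = −0.04, so P = 130.5 − 0.04Q.
Supply slope = (119.786 − 91.134)/(617 − 123) = 0.058, so P = 84 + 0.058Q.
Competitive equilibrium: 130.5 − 0.04Q = 84 + 0.058Q → Q* = 474.4898, P* = 111.5204.
A tax t gives ΔQ = t/0.098 and wedge t, so DWL = t²/0.196.
t²/0.196 = 4000 → t² = 784 → t = 28.

28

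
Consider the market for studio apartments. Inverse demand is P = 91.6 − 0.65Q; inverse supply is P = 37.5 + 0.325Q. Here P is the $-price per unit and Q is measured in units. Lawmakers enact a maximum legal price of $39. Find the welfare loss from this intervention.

Competitive equilibrium: 91.6 − 0.65Q = 37.5 + 0.325Q → Q* = 55.4872, P* = 55.5333.
At the ceiling P = 39, quantity supplied = (39 − 37.5)/0.325 = 4.6154.
Willingness to pay at Q' = 4.6154: 91.6 − 0.65·4.6154 = 88.6.
ΔQ = 55.4872 − 4.6154 = 50.8718; wedge = 88.6 − 39 = 49.6.
Deadweight loss = ½ × 50.8718 × 49.6 = $1261.62.

$1261.62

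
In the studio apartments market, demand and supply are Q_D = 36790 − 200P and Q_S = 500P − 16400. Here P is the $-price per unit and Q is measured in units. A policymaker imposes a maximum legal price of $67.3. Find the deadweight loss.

In inverse form: demand P = 183.95 − 0.005Q, supply P = 32.8 + 0.002Q.
Competitive equilibrium: 183.95 − 0.005Q = 32.8 + 0.002Q → Q* = 21592.8571, P* = 75.9857.
At the ceiling P = 67.3, quantity supplied = (67.3 − 32.8)/0.002 = 17250.
Willingness to pay at Q' = 17250: 183.95 − 0.005·17250 = 97.7.
ΔQ = 21592.8571 − 17250 = 4342.8571; wedge = 97.7 − 67.3 = 30.4.
The triangle = ½ × 4342.8571 × 30.4 = $66011.43.

$66011.43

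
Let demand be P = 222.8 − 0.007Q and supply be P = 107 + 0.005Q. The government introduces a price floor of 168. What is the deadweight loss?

Competitive equilibrium: 222.8 − 0.007Q = 107 + 0.005Q → Q* = 9650, P* = 155.25.
At the floor P = 168, quantity demanded = (222.8 − 168)/0.007 = 7828.57143.
Sellers' marginal cost at Q' = 7828.57143: 107 + 0.005·7828.57143 = 146.14286.
ΔQ = 9650 − 7828.57143 = 1821.42857; wedge = 168 − 146.14286 = 21.85714.
The triangle = ½ × 1821.42857 × 21.85714 = 19905.61.

19905.61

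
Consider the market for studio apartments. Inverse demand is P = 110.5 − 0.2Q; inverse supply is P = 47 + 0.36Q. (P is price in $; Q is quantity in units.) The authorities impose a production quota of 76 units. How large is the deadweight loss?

$391.50

Competitive equilibrium: 110.5 − 0.2Q = 47 + 0.36Q → Q* = 113.3929, P* = 87.8214.
At Q = 76: demand price = 110.5 − 0.2·76 = 95.3; supply price = 47 + 0.36·76 = 74.36.
ΔQ = 113.3929 − 76 = 37.3929; wedge = 95.3 − 74.36 = 20.94.
DWL = ½ × 37.3929 × 20.94 = $391.50.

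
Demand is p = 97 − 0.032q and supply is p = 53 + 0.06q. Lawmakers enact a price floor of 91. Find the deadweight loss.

3888.93

Competitive equilibrium: 97 − 0.032q = 53 + 0.06q → q* = 478.2609, p* = 81.6957.
At the floor p = 91, quantity demanded = (97 − 91)/0.032 = 187.5.
Sellers' marginal cost at q' = 187.5: 53 + 0.06·187.5 = 64.25.
Δq = 478.2609 − 187.5 = 290.7609; wedge = 91 − 64.25 = 26.75.
The triangle = ½ × 290.7609 × 26.75 = 3888.93.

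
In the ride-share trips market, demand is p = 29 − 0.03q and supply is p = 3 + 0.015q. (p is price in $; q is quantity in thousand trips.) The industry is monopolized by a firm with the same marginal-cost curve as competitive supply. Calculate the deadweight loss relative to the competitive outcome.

$1201.78 thousand

Competitive equilibrium: 29 − 0.03q = 3 + 0.015q → q* = 577.7778, p* = 11.6667.
Marginal revenue: MR = 29 − 0.06q. Set MR = MC: 29 − 0.06q = 3 + 0.015q → q_m = 346.6667.
Price p_m = 29 − 0.03·346.6667 = 18.6; MC(q_m) = 3 + 0.015·346.6667 = 8.2.
Competitive q* = 577.7778, so Δq = 231.1111; wedge = 18.6 − 8.2 = 10.4.
Deadweight loss = ½ × 231.1111 × 10.4 = $1201.78 thousand.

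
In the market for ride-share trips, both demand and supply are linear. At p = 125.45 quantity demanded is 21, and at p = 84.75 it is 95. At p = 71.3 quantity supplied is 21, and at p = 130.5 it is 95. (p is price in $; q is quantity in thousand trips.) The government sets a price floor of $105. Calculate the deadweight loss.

Demand slope = (84.75 − 125.45)/(95 − 21) = −0.55, so p = 137 − 0.55q.
Supply slope = (130.5 − 71.3)/(95 − 21) = 0.8, so p = 54.5 + 0.8q.
Competitive equilibrium: 137 − 0.55q = 54.5 + 0.8q → q* = 61.1111, p* = 103.3889.
At the floor p = 105, quantity demanded = (137 − 105)/0.55 = 58.1818.
Sellers' marginal cost at q' = 58.1818: 54.5 + 0.8·58.1818 = 101.0454.
Δq = 61.1111 − 58.1818 = 2.9293; wedge = 105 − 101.0454 = 3.9546.
Deadweight loss = ½ × 2.9293 × 3.9546 = $5.79 thousand.

$5.79 thousand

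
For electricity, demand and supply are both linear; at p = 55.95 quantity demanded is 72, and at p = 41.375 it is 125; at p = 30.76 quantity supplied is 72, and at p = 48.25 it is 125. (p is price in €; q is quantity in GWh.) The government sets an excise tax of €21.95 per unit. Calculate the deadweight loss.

Demand slope = (41.375 − 55.95)/(125 − 72) = −0.275, so p = 75.75 − 0.275q.
Supply slope = (48.25 − 30.76)/(125 − 72) = 0.33, so p = 7 + 0.33q.
Competitive equilibrium: 75.75 − 0.275q = 7 + 0.33q → q* = 113.6364, p* = 44.5.
With the tax, the buyer price exceeds the seller price by 21.95: (75.75 − 0.275q) − (7 + 0.33q) = 21.95 → q' = 77.3554.
Δq = 113.6364 − 77.3554 = 36.281; the wedge equals the tax, 21.95.
DWL = ½ × 36.281 × 21.95 = €398.18.

€398.18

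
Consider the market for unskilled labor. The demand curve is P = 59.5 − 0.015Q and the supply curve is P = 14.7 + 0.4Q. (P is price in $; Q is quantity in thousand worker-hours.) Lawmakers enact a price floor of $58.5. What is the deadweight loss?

Competitive equilibrium: 59.5 − 0.015Q = 14.7 + 0.4Q → Q* = 107.9518, P* = 57.8807.
At the floor P = 58.5, quantity demanded = (59.5 − 58.5)/0.015 = 66.6667.
Sellers' marginal cost at Q' = 66.6667: 14.7 + 0.4·66.6667 = 41.3667.
ΔQ = 107.9518 − 66.6667 = 41.2851; wedge = 58.5 − 41.3667 = 17.1333.
Deadweight loss = ½ × 41.2851 × 17.1333 = $353.68 thousand.

$353.68 thousand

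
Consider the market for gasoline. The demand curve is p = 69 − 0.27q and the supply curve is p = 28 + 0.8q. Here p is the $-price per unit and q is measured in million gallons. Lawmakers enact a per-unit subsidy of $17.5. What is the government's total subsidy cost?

Competitive equilibrium: 69 − 0.27q = 28 + 0.8q → q* = 38.3178, p* = 58.6542.
The subsidy lowers effective supply by 17.5: p = 10.5 + 0.8q.
New quantity: 69 − 0.27q = 10.5 + 0.8q → q' = 54.6729.
Total subsidy cost = 17.5 × 54.6729 = $956.78 million.

$956.78 million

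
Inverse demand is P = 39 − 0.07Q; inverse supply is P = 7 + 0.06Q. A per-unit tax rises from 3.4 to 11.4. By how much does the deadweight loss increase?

Competitive equilibrium: 39 − 0.07Q = 7 + 0.06Q → Q* = 246.1538, P* = 21.7692.
For a per-unit tax t: ΔQ = t/0.13, so DWL = ½·t·(t/0.13) = t²/0.26.
At t = 3.4: DWL = 44.462. At t = 11.4: DWL = 499.846.
Increase = 499.846 − 44.462 = 455.38.

455.38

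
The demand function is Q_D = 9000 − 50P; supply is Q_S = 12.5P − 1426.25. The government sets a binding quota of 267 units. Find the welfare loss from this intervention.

In inverse form: demand P = 180 − 0.02Q, supply P = 114.1 + 0.08Q.
Competitive equilibrium: 180 − 0.02Q = 114.1 + 0.08Q → Q* = 659, P* = 166.82.
At Q = 267: demand price = 180 − 0.02·267 = 174.66; supply price = 114.1 + 0.08·267 = 135.46.
ΔQ = 659 − 267 = 392; wedge = 174.66 − 135.46 = 39.2.
Welfare loss = ½ × 392 × 39.2 = 7683.20.

7683.20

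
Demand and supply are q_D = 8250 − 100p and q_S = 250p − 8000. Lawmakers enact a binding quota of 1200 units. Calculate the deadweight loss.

In inverse form: demand p = 82.5 − 0.01q, supply p = 32 + 0.004q.
Competitive equilibrium: 82.5 − 0.01q = 32 + 0.004q → q* = 3607.1429, p* = 46.4286.
At q = 1200: demand price = 82.5 − 0.01·1200 = 70.5; supply price = 32 + 0.004·1200 = 36.8.
Δq = 3607.1429 − 1200 = 2407.1429; wedge = 70.5 − 36.8 = 33.7.
The triangle = ½ × 2407.1429 × 33.7 = 40560.36.

40560.36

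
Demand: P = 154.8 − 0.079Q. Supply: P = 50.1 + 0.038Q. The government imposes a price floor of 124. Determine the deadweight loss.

Competitive equilibrium: 154.8 − 0.079Q = 50.1 + 0.038Q → Q* = 894.87179, P* = 84.10513.
At the floor P = 124, quantity demanded = (154.8 − 124)/0.079 = 389.87342.
Sellers' marginal cost at Q' = 389.87342: 50.1 + 0.038·389.87342 = 64.91519.
ΔQ = 894.87179 − 389.87342 = 504.99837; wedge = 124 − 64.91519 = 59.08481.
Welfare loss = ½ × 504.99837 × 59.08481 = 14918.87.

14918.87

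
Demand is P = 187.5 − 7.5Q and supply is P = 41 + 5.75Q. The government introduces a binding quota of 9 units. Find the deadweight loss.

28.02

Competitive equilibrium: 187.5 − 7.5Q = 41 + 5.75Q → Q* = 11.0566, P* = 104.5755.
At Q = 9: demand price = 187.5 − 7.5·9 = 120; supply price = 41 + 5.75·9 = 92.75.
ΔQ = 11.0566 − 9 = 2.0566; wedge = 120 − 92.75 = 27.25.
Deadweight loss = ½ × 2.0566 × 27.25 = 28.02.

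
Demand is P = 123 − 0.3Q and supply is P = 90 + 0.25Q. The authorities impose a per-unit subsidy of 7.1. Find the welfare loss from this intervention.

Competitive equilibrium: 123 − 0.3Q = 90 + 0.25Q → Q* = 60, P* = 105.
The subsidy lowers effective supply by 7.1: P = 82.9 + 0.25Q.
New quantity: 123 − 0.3Q = 82.9 + 0.25Q → Q' = 72.9091.
Overproduction ΔQ = 72.9091 − 60 = 12.9091; wedge = subsidy = 7.1.
The triangle = ½ × 12.9091 × 7.1 = 45.83.

45.83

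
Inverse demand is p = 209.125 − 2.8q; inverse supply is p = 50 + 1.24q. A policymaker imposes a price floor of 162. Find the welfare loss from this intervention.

Competitive equilibrium: 209.125 − 2.8q = 50 + 1.24q → q* = 39.3874, p* = 98.8403.
At the floor p = 162, quantity demanded = (209.125 − 162)/2.8 = 16.8304.
Sellers' marginal cost at q' = 16.8304: 50 + 1.24·16.8304 = 70.8697.
Δq = 39.3874 − 16.8304 = 22.557; wedge = 162 − 70.8697 = 91.1303.
DWL = ½ × 22.557 × 91.1303 = 1027.81.

1027.81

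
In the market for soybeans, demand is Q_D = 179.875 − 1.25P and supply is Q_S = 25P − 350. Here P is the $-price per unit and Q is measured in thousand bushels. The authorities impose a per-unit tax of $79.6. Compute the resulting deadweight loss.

$3771.52 thousand

In inverse form: demand P = 143.9 − 0.8Q, supply P = 14 + 0.04Q.
Competitive equilibrium: 143.9 − 0.8Q = 14 + 0.04Q → Q* = 154.6429, P* = 20.1857.
With the tax, the buyer price exceeds the seller price by 79.6: (143.9 − 0.8Q) − (14 + 0.04Q) = 79.6 → Q' = 59.881.
ΔQ = 154.6429 − 59.881 = 94.7619; the wedge equals the tax, 79.6.
Welfare loss = ½ × 94.7619 × 79.6 = $3771.52 thousand.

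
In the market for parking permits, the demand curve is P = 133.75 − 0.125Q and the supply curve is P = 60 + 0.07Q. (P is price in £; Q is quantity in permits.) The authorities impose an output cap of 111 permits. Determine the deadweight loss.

£6961.36

Competitive equilibrium: 133.75 − 0.125Q = 60 + 0.07Q → Q* = 378.2051, P* = 86.4744.
At Q = 111: demand price = 133.75 − 0.125·111 = 119.875; supply price = 60 + 0.07·111 = 67.77.
ΔQ = 378.2051 − 111 = 267.2051; wedge = 119.875 − 67.77 = 52.105.
Welfare loss = ½ × 267.2051 × 52.105 = £6961.36.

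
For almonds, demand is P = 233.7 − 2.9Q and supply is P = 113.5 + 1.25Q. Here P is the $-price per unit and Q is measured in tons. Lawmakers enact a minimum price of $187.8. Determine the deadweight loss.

Competitive equilibrium: 233.7 − 2.9Q = 113.5 + 1.25Q → Q* = 28.9639, P* = 149.7048.
At the floor P = 187.8, quantity demanded = (233.7 − 187.8)/2.9 = 15.8276.
Sellers' marginal cost at Q' = 15.8276: 113.5 + 1.25·15.8276 = 133.2845.
ΔQ = 28.9639 − 15.8276 = 13.1363; wedge = 187.8 − 133.2845 = 54.5155.
Deadweight loss = ½ × 13.1363 × 54.5155 = $358.07.

$358.07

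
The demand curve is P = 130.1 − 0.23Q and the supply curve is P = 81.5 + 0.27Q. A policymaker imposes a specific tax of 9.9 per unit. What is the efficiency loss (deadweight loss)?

Competitive equilibrium: 130.1 − 0.23Q = 81.5 + 0.27Q → Q* = 97.2, P* = 107.744.
With the tax, the buyer price exceeds the seller price by 9.9: (130.1 − 0.23Q) − (81.5 + 0.27Q) = 9.9 → Q' = 77.4.
ΔQ = 97.2 − 77.4 = 19.8; the wedge equals the tax, 9.9.
DWL = ½ × 19.8 × 9.9 = 98.01.

98.01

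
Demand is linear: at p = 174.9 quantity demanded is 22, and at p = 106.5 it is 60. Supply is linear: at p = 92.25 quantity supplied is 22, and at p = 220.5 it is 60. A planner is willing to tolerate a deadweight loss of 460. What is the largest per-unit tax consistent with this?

69

Demand slope = (106.5 − 174.9)/(60 − 22) = −1.8, so p = 214.5 − 1.8q.
Supply slope = (220.5 − 92.25)/(60 − 22) = 3.375, so p = 18 + 3.375q.
Competitive equilibrium: 214.5 − 1.8q = 18 + 3.375q → q* = 37.971, p* = 146.1522.
A tax t gives Δq = t/5.175 and wedge t, so DWL = t²/10.35.
t²/10.35 = 460 → t² = 4761 → t = 69.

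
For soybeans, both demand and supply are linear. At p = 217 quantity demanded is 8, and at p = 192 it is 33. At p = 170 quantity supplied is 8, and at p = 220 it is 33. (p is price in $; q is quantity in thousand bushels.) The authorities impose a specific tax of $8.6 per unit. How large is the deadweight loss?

Demand slope = (192 − 217)/(33 − 8) = −1, so p = 225 − q.
Supply slope = (220 − 170)/(33 − 8) = 2, so p = 154 + 2q.
Competitive equilibrium: 225 − q = 154 + 2q → q* = 23.6667, p* = 201.3333.
With the tax, the buyer price exceeds the seller price by 8.6: (225 − q) − (154 + 2q) = 8.6 → q' = 20.8.
Δq = 23.6667 − 20.8 = 2.8667; the wedge equals the tax, 8.6.
DWL = ½ × 2.8667 × 8.6 = $12.33 thousand.

$12.33 thousand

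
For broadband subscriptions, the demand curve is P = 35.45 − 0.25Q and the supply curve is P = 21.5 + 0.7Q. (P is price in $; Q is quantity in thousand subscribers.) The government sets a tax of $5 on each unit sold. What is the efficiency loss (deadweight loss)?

Competitive equilibrium: 35.45 − 0.25Q = 21.5 + 0.7Q → Q* = 14.6842, P* = 31.7789.
With the tax, the buyer price exceeds the seller price by 5: (35.45 − 0.25Q) − (21.5 + 0.7Q) = 5 → Q' = 9.4211.
ΔQ = 14.6842 − 9.4211 = 5.2631; the wedge equals the tax, 5.
DWL = ½ × 5.2631 × 5 = $13.16 thousand.

$13.16 thousand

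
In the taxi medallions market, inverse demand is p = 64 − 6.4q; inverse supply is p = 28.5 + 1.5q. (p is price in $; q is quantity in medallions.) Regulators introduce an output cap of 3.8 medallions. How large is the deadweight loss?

$1.90

Competitive equilibrium: 64 − 6.4q = 28.5 + 1.5q → q* = 4.4937, p* = 35.2405.
At q = 3.8: demand price = 64 − 6.4·3.8 = 39.68; supply price = 28.5 + 1.5·3.8 = 34.2.
Δq = 4.4937 − 3.8 = 0.6937; wedge = 39.68 − 34.2 = 5.48.
Deadweight loss = ½ × 0.6937 × 5.48 = $1.90.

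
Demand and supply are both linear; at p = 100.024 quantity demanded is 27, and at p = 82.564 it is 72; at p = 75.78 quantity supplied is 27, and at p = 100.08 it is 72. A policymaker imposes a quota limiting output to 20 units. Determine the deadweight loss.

Demand slope = (82.564 − 100.024)/(72 − 27) = −0.388, so p = 110.5 − 0.388q.
Supply slope = (100.08 − 75.78)/(72 − 27) = 0.54, so p = 61.2 + 0.54q.
Competitive equilibrium: 110.5 − 0.388q = 61.2 + 0.54q → q* = 53.125, p* = 89.8875.
At q = 20: demand price = 110.5 − 0.388·20 = 102.74; supply price = 61.2 + 0.54·20 = 72.
Δq = 53.125 − 20 = 33.125; wedge = 102.74 − 72 = 30.74.
Welfare loss = ½ × 33.125 × 30.74 = 509.13.

509.13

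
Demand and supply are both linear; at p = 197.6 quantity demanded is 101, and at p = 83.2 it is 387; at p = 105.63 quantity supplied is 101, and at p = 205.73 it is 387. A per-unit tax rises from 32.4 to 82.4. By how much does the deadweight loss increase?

3826.67

Demand slope = (83.2 − 197.6)/(387 − 101) = −0.4, so p = 238 − 0.4q.
Supply slope = (205.73 − 105.63)/(387 − 101) = 0.35, so p = 70.28 + 0.35q.
Competitive equilibrium: 238 − 0.4q = 70.28 + 0.35q → q* = 223.6267, p* = 148.5493.
For a per-unit tax t: Δq = t/0.75, so DWL = ½·t·(t/0.75) = t²/1.5.
At t = 32.4: DWL = 699.84. At t = 82.4: DWL = 4526.507.
Increase = 4526.507 − 699.84 = 3826.67.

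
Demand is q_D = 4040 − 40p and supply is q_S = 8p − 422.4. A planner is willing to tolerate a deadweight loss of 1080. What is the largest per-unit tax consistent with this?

18

In inverse form: demand p = 101 − 0.025q, supply p = 52.8 + 0.125q.
Competitive equilibrium: 101 − 0.025q = 52.8 + 0.125q → q* = 321.3333, p* = 92.9667.
A tax t gives Δq = t/0.15 and wedge t, so DWL = t²/0.3.
t²/0.3 = 1080 → t² = 324 → t = 18.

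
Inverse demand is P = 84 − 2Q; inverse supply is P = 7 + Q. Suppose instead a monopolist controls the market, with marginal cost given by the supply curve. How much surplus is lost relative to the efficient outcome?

158.11

Competitive equilibrium: 84 − 2Q = 7 + Q → Q* = 25.6667, P* = 32.6667.
Marginal revenue: MR = 84 − 4Q. Set MR = MC: 84 − 4Q = 7 + Q → Q_m = 15.4.
Price P_m = 84 − 2·15.4 = 53.2; MC(Q_m) = 7 + 1·15.4 = 22.4.
Competitive Q* = 25.6667, so ΔQ = 10.2667; wedge = 53.2 − 22.4 = 30.8.
Deadweight loss = ½ × 10.2667 × 30.8 = 158.11.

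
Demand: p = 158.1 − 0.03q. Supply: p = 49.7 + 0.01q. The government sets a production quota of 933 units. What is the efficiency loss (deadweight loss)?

Competitive equilibrium: 158.1 − 0.03q = 49.7 + 0.01q → q* = 2710, p* = 76.8.
At q = 933: demand price = 158.1 − 0.03·933 = 130.11; supply price = 49.7 + 0.01·933 = 59.03.
Δq = 2710 − 933 = 1777; wedge = 130.11 − 59.03 = 71.08.
Deadweight loss = ½ × 1777 × 71.08 = 63154.58.

63154.58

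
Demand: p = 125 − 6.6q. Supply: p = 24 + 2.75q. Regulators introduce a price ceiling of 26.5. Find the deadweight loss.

Competitive equilibrium: 125 − 6.6q = 24 + 2.75q → q* = 10.8021, p* = 53.7059.
At the ceiling p = 26.5, quantity supplied = (26.5 − 24)/2.75 = 0.9091.
Willingness to pay at q' = 0.9091: 125 − 6.6·0.9091 = 118.9999.
Δq = 10.8021 − 0.9091 = 9.893; wedge = 118.9999 − 26.5 = 92.4999.
Deadweight loss = ½ × 9.893 × 92.4999 = 457.55.

457.55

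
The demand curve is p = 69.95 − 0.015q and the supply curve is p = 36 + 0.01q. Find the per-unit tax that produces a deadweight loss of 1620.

Competitive equilibrium: 69.95 − 0.015q = 36 + 0.01q → q* = 1358, p* = 49.58.
A tax t gives Δq = t/0.025 and wedge t, so DWL = t²/0.05.
t²/0.05 = 1620 → t² = 81 → t = 9.

9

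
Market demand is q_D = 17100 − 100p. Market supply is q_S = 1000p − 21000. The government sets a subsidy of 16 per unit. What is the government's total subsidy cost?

241454.55

In inverse form: demand p = 171 − 0.01q, supply p = 21 + 0.001q.
Competitive equilibrium: 171 − 0.01q = 21 + 0.001q → q* = 13636.3636, p* = 34.6364.
The subsidy lowers effective supply by 16: p = 5 + 0.001q.
New quantity: 171 − 0.01q = 5 + 0.001q → q' = 15090.9091.
Total subsidy cost = 16 × 15090.9091 = 241454.55.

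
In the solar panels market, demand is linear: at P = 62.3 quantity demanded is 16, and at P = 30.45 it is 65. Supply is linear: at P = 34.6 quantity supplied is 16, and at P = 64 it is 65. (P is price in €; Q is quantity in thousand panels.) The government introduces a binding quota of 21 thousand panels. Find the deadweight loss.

Demand slope = (30.45 − 62.3)/(65 − 16) = −0.65, so P = 72.7 − 0.65Q.
Supply slope = (64 − 34.6)/(65 − 16) = 0.6, so P = 25 + 0.6Q.
Competitive equilibrium: 72.7 − 0.65Q = 25 + 0.6Q → Q* = 38.16, P* = 47.896.
At Q = 21: demand price = 72.7 − 0.65·21 = 59.05; supply price = 25 + 0.6·21 = 37.6.
ΔQ = 38.16 − 21 = 17.16; wedge = 59.05 − 37.6 = 21.45.
Deadweight loss = ½ × 17.16 × 21.45 = €184.041 thousand.

€184.041 thousand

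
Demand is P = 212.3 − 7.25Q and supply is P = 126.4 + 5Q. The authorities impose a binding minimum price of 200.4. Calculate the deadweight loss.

Competitive equilibrium: 212.3 − 7.25Q = 126.4 + 5Q → Q* = 7.0122, P* = 161.4612.
At the floor P = 200.4, quantity demanded = (212.3 − 200.4)/7.25 = 1.6414.
Sellers' marginal cost at Q' = 1.6414: 126.4 + 5·1.6414 = 134.607.
ΔQ = 7.0122 − 1.6414 = 5.3708; wedge = 200.4 − 134.607 = 65.793.
The triangle = ½ × 5.3708 × 65.793 = 176.68.

176.68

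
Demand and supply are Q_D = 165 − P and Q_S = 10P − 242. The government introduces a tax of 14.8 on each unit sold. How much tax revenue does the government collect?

In inverse form: demand P = 165 − Q, supply P = 24.2 + 0.1Q.
Competitive equilibrium: 165 − Q = 24.2 + 0.1Q → Q* = 128, P* = 37.
With the tax, the buyer price exceeds the seller price by 14.8: (165 − Q) − (24.2 + 0.1Q) = 14.8 → Q' = 114.5455.
Tax revenue = 14.8 × 114.5455 = 1695.27.

1695.27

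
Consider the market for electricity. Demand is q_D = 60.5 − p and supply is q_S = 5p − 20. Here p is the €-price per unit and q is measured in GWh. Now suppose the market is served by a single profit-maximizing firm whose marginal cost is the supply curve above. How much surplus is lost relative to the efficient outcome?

€274.81

In inverse form: demand p = 60.5 − q, supply p = 4 + 0.2q.
Competitive equilibrium: 60.5 − q = 4 + 0.2q → q* = 47.0833, p* = 13.4167.
Marginal revenue: MR = 60.5 − 2q. Set MR = MC: 60.5 − 2q = 4 + 0.2q → q_m = 25.6818.
Price p_m = 60.5 − 1·25.6818 = 34.8182; MC(q_m) = 4 + 0.2·25.6818 = 9.1364.
Competitive q* = 47.0833, so Δq = 21.4015; wedge = 34.8182 − 9.1364 = 25.6818.
DWL = ½ × 21.4015 × 25.6818 = €274.81.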